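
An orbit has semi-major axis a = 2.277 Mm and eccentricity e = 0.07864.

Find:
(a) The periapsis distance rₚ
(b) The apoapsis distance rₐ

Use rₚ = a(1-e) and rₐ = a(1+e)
a = 2.277 Mm = 2.277 × 10^6 m
e = 0.07864:  1 − e = 0.92136,  1 + e = 1.07864
(a) rₚ = a(1 − e) = 2.277 × 10^6 m × 0.92136 = 2.09794 × 10^6 m ≈ 2.098 Mm
(b) rₐ = a(1 + e) = 2.277 × 10^6 m × 1.07864 = 2.45606 × 10^6 m ≈ 2.456 Mm

Final answer:
(a) rₚ = 2.098 Mm
(b) rₐ = 2.456 Mm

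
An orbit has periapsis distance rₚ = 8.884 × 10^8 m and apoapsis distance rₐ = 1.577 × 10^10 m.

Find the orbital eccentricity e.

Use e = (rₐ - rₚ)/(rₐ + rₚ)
rₚ = 8.884 × 10^8 m
rₐ = 1.577 × 10^10 m
rₐ − rₚ = 1.48816 × 10^10 m
rₐ + rₚ = 1.66584 × 10^10 m
e = (rₐ − rₚ)/(rₐ + rₚ) = 0.893339

Final answer: e = 0.8933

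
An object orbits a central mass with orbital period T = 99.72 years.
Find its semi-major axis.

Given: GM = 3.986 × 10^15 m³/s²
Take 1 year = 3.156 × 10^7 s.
T = 99.72 years = 3.14716 × 10^9 s
GM = 3.986 × 10^15 m³/s²
Kepler's third law: a³ = GM T² / (4π²)
T² = 9.90464 × 10^18 s²
a³ = (3.986 × 10^15) × (9.90464 × 10^18) / (4π²) = 1.00004 × 10^33 m³
a = (a³)^(1/3) = 1.00001 × 10^11 m ≈ 100 Gm

Final answer: 100 Gm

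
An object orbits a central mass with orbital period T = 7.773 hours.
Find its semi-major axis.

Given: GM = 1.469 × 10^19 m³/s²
T = 7.773 hours = 27982.8 s
GM = 1.469 × 10^19 m³/s²
Kepler's third law: a³ = GM T² / (4π²)
T² = 7.83037 × 10^8 s²
a³ = (1.469 × 10^19) × (7.83037 × 10^8) / (4π²) = 2.9137 × 10^26 m³
a = (a³)^(1/3) = 6.62951 × 10^8 m ≈ 663 Mm

Final answer: 663 Mm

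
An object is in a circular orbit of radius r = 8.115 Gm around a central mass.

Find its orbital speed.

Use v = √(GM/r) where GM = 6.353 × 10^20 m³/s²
r = 8.115 Gm = 8.115 × 10^9 m
GM = 6.353 × 10^20 m³/s²
GM/r = (6.353 × 10^20) / (8.115 × 10^9) = 7.82871 × 10^10 m²/s²
v = √(GM/r) = 279798 m/s ≈ 279.8 km/s

Final answer: 279.8 km/s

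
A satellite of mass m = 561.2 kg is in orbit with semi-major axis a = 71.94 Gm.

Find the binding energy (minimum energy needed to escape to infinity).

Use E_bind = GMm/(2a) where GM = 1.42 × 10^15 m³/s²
a = 71.94 Gm = 7.194 × 10^10 m
GM = 1.42 × 10^15 m³/s²
m = 561.2 kg
GMm = 1.42 × 10^15 × 561.2 = 7.96904 × 10^17 m³·kg/s²
2a = 1.4388 × 10^11 m
E_bind = GMm/(2a) = 5.53867 × 10^6 J ≈ 5.539 MJ

Final answer: 5.539 MJ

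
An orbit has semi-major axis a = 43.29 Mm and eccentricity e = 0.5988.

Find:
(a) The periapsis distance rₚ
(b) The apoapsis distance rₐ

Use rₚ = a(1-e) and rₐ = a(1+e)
a = 43.29 Mm = 4.329 × 10^7 m
e = 0.5988:  1 − e = 0.4012,  1 + e = 1.5988
(a) rₚ = a(1 − e) = 4.329 × 10^7 m × 0.4012 = 1.73679 × 10^7 m ≈ 17.37 Mm
(b) rₐ = a(1 + e) = 4.329 × 10^7 m × 1.5988 = 6.92121 × 10^7 m ≈ 69.21 Mm

Final answer:
(a) rₚ = 17.37 Mm
(b) rₐ = 69.21 Mm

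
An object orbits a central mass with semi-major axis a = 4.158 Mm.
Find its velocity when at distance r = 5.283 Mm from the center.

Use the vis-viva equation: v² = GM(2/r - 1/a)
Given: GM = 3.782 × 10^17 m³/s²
a = 4.158 Mm = 4.158 × 10^6 m
r = 5.283 Mm = 5.283 × 10^6 m
GM = 3.782 × 10^17 m³/s²
2/r − 1/a = 3.78573 × 10^-7 − 2.405 × 10^-7 = 1.38073 × 10^-7 m⁻¹
v² = GM (2/r − 1/a) = 5.2219 × 10^10 m²/s²
v = 228515 m/s ≈ 228.5 km/s

Final answer: 228.5 km/s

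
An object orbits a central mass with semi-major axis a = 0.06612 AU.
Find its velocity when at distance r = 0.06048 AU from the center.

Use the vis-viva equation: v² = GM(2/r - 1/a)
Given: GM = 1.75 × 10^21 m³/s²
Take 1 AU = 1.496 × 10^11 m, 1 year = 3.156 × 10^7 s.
a = 0.06612 AU = 9.89155 × 10^9 m
r = 0.06048 AU = 9.04781 × 10^9 m
GM = 1.75 × 10^21 m³/s²
2/r − 1/a = 2.21048 × 10^-10 − 1.01096 × 10^-10 = 1.19952 × 10^-10 m⁻¹
v² = GM (2/r − 1/a) = 2.09915 × 10^11 m²/s²
v = 458165 m/s ≈ 96.66 AU/year

Final answer: 96.66 AU/year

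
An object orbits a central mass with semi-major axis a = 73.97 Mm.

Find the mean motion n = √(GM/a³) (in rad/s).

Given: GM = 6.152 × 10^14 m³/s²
a = 73.97 Mm = 7.397 × 10^7 m
GM = 6.152 × 10^14 m³/s²
a³ = 4.04731 × 10^23 m³
GM/a³ = (6.152 × 10^14) / (4.04731 × 10^23) = 1.52002 × 10^-9 s⁻²
n = √(GM/a³) = 3.89874 × 10^-5 rad/s ≈ 3.899 × 10^-5 rad/s

Final answer: n = 3.899 × 10^-5 rad/s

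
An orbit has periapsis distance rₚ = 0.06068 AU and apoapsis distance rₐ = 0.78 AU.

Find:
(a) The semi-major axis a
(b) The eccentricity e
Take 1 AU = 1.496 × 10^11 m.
rₚ = 0.06068 AU = 9.07773 × 10^9 m
rₐ = 0.78 AU = 1.16688 × 10^11 m
(a) a = (rₚ + rₐ)/2 = 6.28829 × 10^10 m ≈ 0.4203 AU
(b) e = (rₐ − rₚ)/(rₐ + rₚ) = (1.0761 × 10^11) / (1.25766 × 10^11) = 0.855641

Final answer:
(a) a = 0.4203 AU
(b) e = 0.8556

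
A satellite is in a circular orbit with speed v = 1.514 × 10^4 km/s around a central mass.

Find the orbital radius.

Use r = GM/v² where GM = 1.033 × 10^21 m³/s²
v = 1.514 × 10^4 km/s = 1.514 × 10^7 m/s
GM = 1.033 × 10^21 m³/s²
v² = 2.2922 × 10^14 m²/s²
r = GM/v² = (1.033 × 10^21) / (2.2922 × 10^14) = 4.5066 × 10^6 m ≈ 4.507 × 10^6 m

Final answer: 4.507 × 10^6 m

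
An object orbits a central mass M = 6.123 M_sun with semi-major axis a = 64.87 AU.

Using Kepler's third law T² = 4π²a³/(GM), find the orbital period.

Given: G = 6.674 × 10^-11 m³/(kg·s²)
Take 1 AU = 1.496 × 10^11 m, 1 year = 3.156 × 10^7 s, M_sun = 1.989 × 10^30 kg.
M = 6.123 M_sun = 1.21786 × 10^31 kg
GM = G × M = 6.674 × 10^-11 × 1.21786 × 10^31 = 8.12803 × 10^20 m³/s²
a = 64.87 AU = 9.70455 × 10^12 m
a³ = 9.13958 × 10^38 m³
T = 2π √(a³/GM) = 2π √((9.13958 × 10^38) / (8.12803 × 10^20)) = 2π × 1.0604 × 10^9 s
T = 6.6627 × 10^9 s ≈ 211.1 years

Final answer: 211.1 years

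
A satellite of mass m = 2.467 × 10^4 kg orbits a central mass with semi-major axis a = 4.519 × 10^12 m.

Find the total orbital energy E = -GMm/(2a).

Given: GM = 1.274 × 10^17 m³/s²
a = 4.519 × 10^12 m
GM = 1.274 × 10^17 m³/s²
2a = 9.038 × 10^12 m
GMm = 1.274 × 10^17 × 24670 = 3.14296 × 10^21 m³·kg/s²
E = −GMm/(2a) = -3.47749 × 10^8 J ≈ -347.7 MJ

Final answer: -347.7 MJ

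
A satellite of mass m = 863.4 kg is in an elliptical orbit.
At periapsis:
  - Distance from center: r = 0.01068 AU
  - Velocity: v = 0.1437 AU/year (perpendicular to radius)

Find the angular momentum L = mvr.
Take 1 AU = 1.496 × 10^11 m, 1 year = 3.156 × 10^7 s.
r = 0.01068 AU = 1.59773 × 10^9 m
v = 0.1437 AU/year = 681.163 m/s
vr = 681.163 × 1.59773 × 10^9 = 1.08831 × 10^12 m²/s
L = m × vr = 863.4 × 1.08831 × 10^12 = 9.3965 × 10^14 kg·m²/s ≈ 9.397 × 10^14 kg·m²/s

Final answer: L = 9.397 × 10^14 kg·m²/s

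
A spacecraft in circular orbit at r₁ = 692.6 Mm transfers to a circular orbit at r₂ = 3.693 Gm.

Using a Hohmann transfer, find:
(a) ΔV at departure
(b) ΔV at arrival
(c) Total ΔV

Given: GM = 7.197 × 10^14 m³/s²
r₁ = 692.6 Mm = 6.926 × 10^8 m
r₂ = 3.693 Gm = 3.693 × 10^9 m
GM = 7.197 × 10^14 m³/s²
Transfer ellipse: a_t = (r₁ + r₂)/2 = 2.1928 × 10^9 m
Circular speed at r₁: v₁ = √(GM/r₁) = 1019.38 m/s
Transfer speed at r₁ (periapsis): v₁ₜ = √(GM(2/r₁ − 1/a_t)) = 1322.89 m/s
(a) ΔV₁ = v₁ₜ − v₁ = 303.517 m/s ≈ 303.5 m/s
Circular speed at r₂: v₂ = √(GM/r₂) = 441.455 m/s
Transfer speed at r₂ (apoapsis): v₂ₜ = √(GM(2/r₂ − 1/a_t)) = 248.101 m/s
(b) ΔV₂ = v₂ − v₂ₜ = 193.354 m/s ≈ 193.4 m/s
(c) ΔV_total = ΔV₁ + ΔV₂ = 496.871 m/s ≈ 496.9 m/s

Final answer:
(a) ΔV₁ = 303.5 m/s
(b) ΔV₂ = 193.4 m/s
(c) ΔV_total = 496.9 m/s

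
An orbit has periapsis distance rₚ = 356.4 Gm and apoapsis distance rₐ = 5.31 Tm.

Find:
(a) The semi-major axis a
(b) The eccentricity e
rₚ = 356.4 Gm = 3.564 × 10^11 m
rₐ = 5.31 Tm = 5.31 × 10^12 m
(a) a = (rₚ + rₐ)/2 = 2.8332 × 10^12 m ≈ 2.833 Tm
(b) e = (rₐ − rₚ)/(rₐ + rₚ) = (4.9536 × 10^12) / (5.6664 × 10^12) = 0.874206

Final answer:
(a) a = 2.833 Tm
(b) e = 0.8742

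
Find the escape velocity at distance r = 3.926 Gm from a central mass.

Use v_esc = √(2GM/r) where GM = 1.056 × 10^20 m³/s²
r = 3.926 Gm = 3.926 × 10^9 m
GM = 1.056 × 10^20 m³/s²
2GM/r = 2 × (1.056 × 10^20) / (3.926 × 10^9) = 5.37952 × 10^10 m²/s²
v_esc = √(2GM/r) = 231938 m/s ≈ 231.9 km/s

Final answer: 231.9 km/s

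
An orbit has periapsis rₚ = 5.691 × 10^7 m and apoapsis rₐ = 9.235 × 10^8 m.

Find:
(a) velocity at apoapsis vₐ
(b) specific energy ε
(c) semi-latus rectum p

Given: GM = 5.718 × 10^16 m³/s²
rₚ = 5.691 × 10^7 m
rₐ = 9.235 × 10^8 m
GM = 5.718 × 10^16 m³/s²
a = (rₚ + rₐ)/2 = 4.90205 × 10^8 m
e = (rₐ − rₚ)/(rₐ + rₚ) = (8.6659 × 10^8) / (9.8041 × 10^8) = 0.883906
(a) vₐ² = GM (2/rₐ − 1/a) = 5.718 × 10^16 × (2.16567 × 10^-9 − 2.03996 × 10^-9) = 7.18817 × 10^6 m²/s²;  vₐ = 2681.08 m/s ≈ 2.681 km/s
(b) 2a = 9.8041 × 10^8 m;  ε = −GM/(2a) = -5.83225 × 10^7 J/kg ≈ -58.32 MJ/kg
(c) 1 − e² = 0.218711;  p = a(1 − e²) = 4.90205 × 10^8 × 0.218711 = 1.07213 × 10^8 m ≈ 1.072 × 10^8 m

Final answer:
(a) velocity at apoapsis vₐ = 2.681 km/s
(b) specific energy ε = -58.32 MJ/kg
(c) semi-latus rectum p = 1.072 × 10^8 m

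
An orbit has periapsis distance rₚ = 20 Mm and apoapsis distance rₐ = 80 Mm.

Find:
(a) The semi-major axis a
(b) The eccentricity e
rₚ = 20 Mm = 2 × 10^7 m
rₐ = 80 Mm = 8 × 10^7 m
(a) a = (rₚ + rₐ)/2 = 5 × 10^7 m ≈ 50 Mm
(b) e = (rₐ − rₚ)/(rₐ + rₚ) = (6 × 10^7) / (1 × 10^8) = 0.6

Final answer:
(a) a = 50 Mm
(b) e = 0.6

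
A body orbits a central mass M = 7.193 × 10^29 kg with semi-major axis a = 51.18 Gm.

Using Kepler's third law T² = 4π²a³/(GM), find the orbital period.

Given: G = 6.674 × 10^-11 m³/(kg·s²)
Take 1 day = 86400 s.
M = 7.193 × 10^29 kg
GM = G × M = 6.674 × 10^-11 × 7.193 × 10^29 = 4.80061 × 10^19 m³/s²
a = 51.18 Gm = 5.118 × 10^10 m
a³ = 1.34061 × 10^32 m³
T = 2π √(a³/GM) = 2π √((1.34061 × 10^32) / (4.80061 × 10^19)) = 2π × 1.6711 × 10^6 s
T = 1.04998 × 10^7 s ≈ 121.5 days

Final answer: 121.5 days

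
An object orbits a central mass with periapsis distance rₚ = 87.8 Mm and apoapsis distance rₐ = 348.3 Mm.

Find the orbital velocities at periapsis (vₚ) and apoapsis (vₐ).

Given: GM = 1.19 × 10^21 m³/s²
rₚ = 87.8 Mm = 8.78 × 10^7 m
rₐ = 348.3 Mm = 3.483 × 10^8 m
GM = 1.19 × 10^21 m³/s²
a = (rₚ + rₐ)/2 = 2.1805 × 10^8 m
Vis-viva: v² = GM (2/r − 1/a)
vₚ² = 1.19 × 10^21 × (2.2779 × 10^-8 − 4.5861 × 10^-9) = 2.16496 × 10^13 m²/s²
vₚ = 4.65291 × 10^6 m/s ≈ 4653 km/s
vₐ² = 1.19 × 10^21 × (5.74218 × 10^-9 − 4.5861 × 10^-9) = 1.37573 × 10^12 m²/s²
vₐ = 1.17291 × 10^6 m/s ≈ 1173 km/s

Final answer: vₚ = 4653 km/s, vₐ = 1173 km/s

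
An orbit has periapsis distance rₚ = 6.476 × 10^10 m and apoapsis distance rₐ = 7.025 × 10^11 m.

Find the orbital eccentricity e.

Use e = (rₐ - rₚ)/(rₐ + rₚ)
rₚ = 6.476 × 10^10 m
rₐ = 7.025 × 10^11 m
rₐ − rₚ = 6.3774 × 10^11 m
rₐ + rₚ = 7.6726 × 10^11 m
e = (rₐ − rₚ)/(rₐ + rₚ) = 0.831192

Final answer: e = 0.8312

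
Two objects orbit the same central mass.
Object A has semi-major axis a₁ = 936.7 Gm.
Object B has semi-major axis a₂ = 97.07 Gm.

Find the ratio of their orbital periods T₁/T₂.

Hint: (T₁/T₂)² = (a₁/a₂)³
a₁ = 936.7 Gm = 9.367 × 10^11 m
a₂ = 97.07 Gm = 9.707 × 10^10 m
a₁/a₂ = 9.64974
T₁/T₂ = (a₁/a₂)^(3/2) = (9.64974)^1.5 = 29.976

Final answer: T₁/T₂ = 29.98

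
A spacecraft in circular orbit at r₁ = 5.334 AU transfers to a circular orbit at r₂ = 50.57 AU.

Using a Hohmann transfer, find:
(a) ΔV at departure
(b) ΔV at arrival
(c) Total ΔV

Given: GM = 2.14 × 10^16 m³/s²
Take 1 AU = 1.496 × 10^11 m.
r₁ = 5.334 AU = 7.97966 × 10^11 m
r₂ = 50.57 AU = 7.56527 × 10^12 m
GM = 2.14 × 10^16 m³/s²
Transfer ellipse: a_t = (r₁ + r₂)/2 = 4.18162 × 10^12 m
Circular speed at r₁: v₁ = √(GM/r₁) = 163.763 m/s
Transfer speed at r₁ (periapsis): v₁ₜ = √(GM(2/r₁ − 1/a_t)) = 220.27 m/s
(a) ΔV₁ = v₁ₜ − v₁ = 56.5071 m/s ≈ 56.51 m/s
Circular speed at r₂: v₂ = √(GM/r₂) = 53.1857 m/s
Transfer speed at r₂ (apoapsis): v₂ₜ = √(GM(2/r₂ − 1/a_t)) = 23.2335 m/s
(b) ΔV₂ = v₂ − v₂ₜ = 29.9522 m/s ≈ 29.95 m/s
(c) ΔV_total = ΔV₁ + ΔV₂ = 86.4592 m/s ≈ 86.46 m/s

Final answer:
(a) ΔV₁ = 56.51 m/s
(b) ΔV₂ = 29.95 m/s
(c) ΔV_total = 86.46 m/s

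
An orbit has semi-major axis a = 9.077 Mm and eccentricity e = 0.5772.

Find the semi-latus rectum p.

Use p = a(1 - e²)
a = 9.077 Mm = 9.077 × 10^6 m
e = 0.5772,  e² = 0.33316,  1 − e² = 0.66684
p = a(1 − e²) = 9.077 × 10^6 m × 0.66684 = 6.05291 × 10^6 m ≈ 6.053 Mm

Final answer: p = 6.053 Mm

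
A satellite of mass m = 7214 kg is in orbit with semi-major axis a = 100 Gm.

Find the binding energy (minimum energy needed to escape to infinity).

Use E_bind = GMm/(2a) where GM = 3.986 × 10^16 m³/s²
a = 100 Gm = 1 × 10^11 m
GM = 3.986 × 10^16 m³/s²
m = 7214 kg
GMm = 3.986 × 10^16 × 7214 = 2.8755 × 10^20 m³·kg/s²
2a = 2 × 10^11 m
E_bind = GMm/(2a) = 1.43775 × 10^9 J ≈ 1.438 GJ

Final answer: 1.438 GJ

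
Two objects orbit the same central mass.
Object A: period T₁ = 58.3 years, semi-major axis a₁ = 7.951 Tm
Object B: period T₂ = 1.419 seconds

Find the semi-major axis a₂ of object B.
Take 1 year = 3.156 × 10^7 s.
T₁ = 58.3 years = 1.83995 × 10^9 s
T₂ = 1.419 seconds
a₁ = 7.951 Tm = 7.951 × 10^12 m
Kepler's third law: (T₂/T₁)² = (a₂/a₁)³  ⇒  a₂ = a₁ (T₂/T₁)^(2/3)
T₂/T₁ = 7.71217 × 10^-10
(T₂/T₁)^(2/3) = 8.40978 × 10^-7
a₂ = 7.951 × 10^12 m × 8.40978 × 10^-7 = 6.68661 × 10^6 m ≈ 6.687 Mm

Final answer: a₂ = 6.687 Mm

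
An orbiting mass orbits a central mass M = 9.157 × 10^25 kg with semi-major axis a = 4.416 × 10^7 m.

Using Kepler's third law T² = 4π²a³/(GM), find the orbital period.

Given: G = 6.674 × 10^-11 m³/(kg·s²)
M = 9.157 × 10^25 kg
GM = G × M = 6.674 × 10^-11 × 9.157 × 10^25 = 6.11138 × 10^15 m³/s²
a = 4.416 × 10^7 m
a³ = 8.61167 × 10^22 m³
T = 2π √(a³/GM) = 2π √((8.61167 × 10^22) / (6.11138 × 10^15)) = 2π × 3753.82 s
T = 23586 s ≈ 6.552 hours

Final answer: 6.552 hours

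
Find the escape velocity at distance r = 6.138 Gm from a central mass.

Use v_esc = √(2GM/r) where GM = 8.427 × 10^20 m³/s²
r = 6.138 Gm = 6.138 × 10^9 m
GM = 8.427 × 10^20 m³/s²
2GM/r = 2 × (8.427 × 10^20) / (6.138 × 10^9) = 2.74585 × 10^11 m²/s²
v_esc = √(2GM/r) = 524008 m/s ≈ 524 km/s

Final answer: 524 km/s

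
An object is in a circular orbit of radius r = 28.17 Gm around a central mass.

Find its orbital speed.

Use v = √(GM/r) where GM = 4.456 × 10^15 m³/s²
r = 28.17 Gm = 2.817 × 10^10 m
GM = 4.456 × 10^15 m³/s²
GM/r = (4.456 × 10^15) / (2.817 × 10^10) = 158182 m²/s²
v = √(GM/r) = 397.722 m/s ≈ 397.7 m/s

Final answer: 397.7 m/s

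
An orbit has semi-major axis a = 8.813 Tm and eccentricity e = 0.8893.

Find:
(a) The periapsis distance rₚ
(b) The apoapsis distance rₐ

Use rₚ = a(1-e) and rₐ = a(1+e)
a = 8.813 Tm = 8.813 × 10^12 m
e = 0.8893:  1 − e = 0.1107,  1 + e = 1.8893
(a) rₚ = a(1 − e) = 8.813 × 10^12 m × 0.1107 = 9.75599 × 10^11 m ≈ 975.6 Gm
(b) rₐ = a(1 + e) = 8.813 × 10^12 m × 1.8893 = 1.66504 × 10^13 m ≈ 16.65 Tm

Final answer:
(a) rₚ = 975.6 Gm
(b) rₐ = 16.65 Tm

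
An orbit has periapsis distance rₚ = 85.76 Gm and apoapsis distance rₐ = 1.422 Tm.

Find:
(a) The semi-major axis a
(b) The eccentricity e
rₚ = 85.76 Gm = 8.576 × 10^10 m
rₐ = 1.422 Tm = 1.422 × 10^12 m
(a) a = (rₚ + rₐ)/2 = 7.5388 × 10^11 m ≈ 753.9 Gm
(b) e = (rₐ − rₚ)/(rₐ + rₚ) = (1.33624 × 10^12) / (1.50776 × 10^12) = 0.886242

Final answer:
(a) a = 753.9 Gm
(b) e = 0.8862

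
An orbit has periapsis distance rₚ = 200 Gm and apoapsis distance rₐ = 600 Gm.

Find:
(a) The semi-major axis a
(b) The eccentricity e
rₚ = 200 Gm = 2 × 10^11 m
rₐ = 600 Gm = 6 × 10^11 m
(a) a = (rₚ + rₐ)/2 = 4 × 10^11 m ≈ 400 Gm
(b) e = (rₐ − rₚ)/(rₐ + rₚ) = (4 × 10^11) / (8 × 10^11) = 0.5

Final answer:
(a) a = 400 Gm
(b) e = 0.5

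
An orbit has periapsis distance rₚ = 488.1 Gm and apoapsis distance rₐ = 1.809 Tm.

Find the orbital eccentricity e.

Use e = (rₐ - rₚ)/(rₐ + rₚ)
rₚ = 488.1 Gm = 4.881 × 10^11 m
rₐ = 1.809 Tm = 1.809 × 10^12 m
rₐ − rₚ = 1.3209 × 10^12 m
rₐ + rₚ = 2.2971 × 10^12 m
e = (rₐ − rₚ)/(rₐ + rₚ) = 0.575029

Final answer: e = 0.575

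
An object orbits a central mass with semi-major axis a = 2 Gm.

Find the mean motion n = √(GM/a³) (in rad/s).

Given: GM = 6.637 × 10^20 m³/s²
a = 2 Gm = 2 × 10^9 m
GM = 6.637 × 10^20 m³/s²
a³ = 8 × 10^27 m³
GM/a³ = (6.637 × 10^20) / (8 × 10^27) = 8.29625 × 10^-8 s⁻²
n = √(GM/a³) = 0.000288032 rad/s ≈ 0.000288 rad/s

Final answer: n = 0.000288 rad/s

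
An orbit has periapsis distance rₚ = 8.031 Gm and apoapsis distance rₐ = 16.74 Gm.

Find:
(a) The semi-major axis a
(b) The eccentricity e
rₚ = 8.031 Gm = 8.031 × 10^9 m
rₐ = 16.74 Gm = 1.674 × 10^10 m
(a) a = (rₚ + rₐ)/2 = 1.23855 × 10^10 m ≈ 12.39 Gm
(b) e = (rₐ − rₚ)/(rₐ + rₚ) = (8.709 × 10^9) / (2.4771 × 10^10) = 0.35158

Final answer:
(a) a = 12.39 Gm
(b) e = 0.3516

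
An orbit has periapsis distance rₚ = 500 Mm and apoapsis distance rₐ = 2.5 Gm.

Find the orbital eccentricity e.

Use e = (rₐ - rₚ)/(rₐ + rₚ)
rₚ = 500 Mm = 5 × 10^8 m
rₐ = 2.5 Gm = 2.5 × 10^9 m
rₐ − rₚ = 2 × 10^9 m
rₐ + rₚ = 3 × 10^9 m
e = (rₐ − rₚ)/(rₐ + rₚ) = 0.666667

Final answer: e = 0.6667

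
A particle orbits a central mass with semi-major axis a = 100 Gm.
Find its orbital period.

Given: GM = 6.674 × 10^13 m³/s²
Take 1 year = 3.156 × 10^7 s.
a = 100 Gm = 1 × 10^11 m
GM = 6.674 × 10^13 m³/s²
a³ = 1 × 10^33 m³
T = 2π √(a³/GM) = 2π √((1 × 10^33) / (6.674 × 10^13)) = 2π × 3.87085 × 10^9 s
T = 2.43213 × 10^10 s ≈ 770.6 years

Final answer: 770.6 years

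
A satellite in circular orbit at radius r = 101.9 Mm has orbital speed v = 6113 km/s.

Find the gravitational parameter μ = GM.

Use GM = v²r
r = 101.9 Mm = 1.019 × 10^8 m
v = 6113 km/s = 6.113 × 10^6 m/s
v² = 3.73688 × 10^13 m²/s²
GM = v²r = 3.73688 × 10^13 × 1.019 × 10^8 = 3.80788 × 10^21 m³/s²
GM ≈ 3.808 × 10^21 m³/s²

Final answer: GM = 3.808 × 10^21 m³/s²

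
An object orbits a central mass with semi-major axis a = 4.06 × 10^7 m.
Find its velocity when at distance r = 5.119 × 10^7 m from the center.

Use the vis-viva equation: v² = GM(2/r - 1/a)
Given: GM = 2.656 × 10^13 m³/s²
a = 4.06 × 10^7 m
r = 5.119 × 10^7 m
GM = 2.656 × 10^13 m³/s²
2/r − 1/a = 3.90701 × 10^-8 − 2.46305 × 10^-8 = 1.44396 × 10^-8 m⁻¹
v² = GM (2/r − 1/a) = 383515 m²/s²
v = 619.286 m/s ≈ 619.3 m/s

Final answer: 619.3 m/s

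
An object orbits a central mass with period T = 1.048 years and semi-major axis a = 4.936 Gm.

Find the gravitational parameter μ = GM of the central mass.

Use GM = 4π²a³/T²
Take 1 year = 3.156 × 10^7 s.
T = 1.048 years = 3.30749 × 10^7 s
a = 4.936 Gm = 4.936 × 10^9 m
a³ = 1.20261 × 10^29 m³
T² = 1.09395 × 10^15 s²
GM = 4π² × (1.20261 × 10^29) / (1.09395 × 10^15) = 4.33999 × 10^15 m³/s²
GM ≈ 4.34 × 10^15 m³/s²

Final answer: GM = 4.34 × 10^15 m³/s²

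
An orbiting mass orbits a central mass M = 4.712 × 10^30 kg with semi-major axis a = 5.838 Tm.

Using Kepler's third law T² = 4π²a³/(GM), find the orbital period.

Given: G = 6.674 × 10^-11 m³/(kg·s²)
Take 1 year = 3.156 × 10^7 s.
M = 4.712 × 10^30 kg
GM = G × M = 6.674 × 10^-11 × 4.712 × 10^30 = 3.14479 × 10^20 m³/s²
a = 5.838 Tm = 5.838 × 10^12 m
a³ = 1.98972 × 10^38 m³
T = 2π √(a³/GM) = 2π √((1.98972 × 10^38) / (3.14479 × 10^20)) = 2π × 7.95427 × 10^8 s
T = 4.99782 × 10^9 s ≈ 158.4 years

Final answer: 158.4 years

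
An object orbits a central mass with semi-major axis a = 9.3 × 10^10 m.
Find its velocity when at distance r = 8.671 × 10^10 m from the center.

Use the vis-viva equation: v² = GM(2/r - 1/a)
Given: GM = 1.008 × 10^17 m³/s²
a = 9.3 × 10^10 m
r = 8.671 × 10^10 m
GM = 1.008 × 10^17 m³/s²
2/r − 1/a = 2.30654 × 10^-11 − 1.07527 × 10^-11 = 1.23127 × 10^-11 m⁻¹
v² = GM (2/r − 1/a) = 1.24112 × 10^6 m²/s²
v = 1114.06 m/s ≈ 1.114 km/s

Final answer: 1.114 km/s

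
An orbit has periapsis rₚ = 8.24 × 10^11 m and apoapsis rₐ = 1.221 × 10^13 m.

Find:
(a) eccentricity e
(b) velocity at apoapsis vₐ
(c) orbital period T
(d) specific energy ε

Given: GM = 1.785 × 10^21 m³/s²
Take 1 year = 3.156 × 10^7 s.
rₚ = 8.24 × 10^11 m
rₐ = 1.221 × 10^13 m
GM = 1.785 × 10^21 m³/s²
a = (rₚ + rₐ)/2 = 6.517 × 10^12 m
e = (rₐ − rₚ)/(rₐ + rₚ) = (1.1386 × 10^13) / (1.3034 × 10^13) = 0.873561
(a) e = 0.873561 ≈ 0.8736
(b) vₐ² = GM (2/rₐ − 1/a) = 1.785 × 10^21 × (1.638 × 10^-13 − 1.53445 × 10^-13) = 1.84843 × 10^7 m²/s²;  vₐ = 4299.33 m/s ≈ 4.299 km/s
(c) a³ = 2.76785 × 10^38 m³;  T = 2π √(a³/GM) = 2π × 3.93779 × 10^8 s = 2.47419 × 10^9 s ≈ 78.4 years
(d) 2a = 1.3034 × 10^13 m;  ε = −GM/(2a) = -1.3695 × 10^8 J/kg ≈ -136.9 MJ/kg

Final answer:
(a) eccentricity e = 0.8736
(b) velocity at apoapsis vₐ = 4.299 km/s
(c) orbital period T = 78.4 years
(d) specific energy ε = -136.9 MJ/kg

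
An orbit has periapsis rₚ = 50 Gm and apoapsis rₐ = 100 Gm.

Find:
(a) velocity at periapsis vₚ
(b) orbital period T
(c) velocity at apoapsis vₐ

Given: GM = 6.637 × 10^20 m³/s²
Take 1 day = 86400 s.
rₚ = 50 Gm = 5 × 10^10 m
rₐ = 100 Gm = 1 × 10^11 m
GM = 6.637 × 10^20 m³/s²
a = (rₚ + rₐ)/2 = 7.5 × 10^10 m
e = (rₐ − rₚ)/(rₐ + rₚ) = (5 × 10^10) / (1.5 × 10^11) = 0.333333
(a) vₚ² = GM (2/rₚ − 1/a) = 6.637 × 10^20 × (4 × 10^-11 − 1.33333 × 10^-11) = 1.76987 × 10^10 m²/s²;  vₚ = 133036 m/s ≈ 133 km/s
(b) a³ = 4.21875 × 10^32 m³;  T = 2π √(a³/GM) = 2π × 797271 s = 5.0094 × 10^6 s ≈ 57.98 days
(c) vₐ² = GM (2/rₐ − 1/a) = 6.637 × 10^20 × (2 × 10^-11 − 1.33333 × 10^-11) = 4.42467 × 10^9 m²/s²;  vₐ = 66518.2 m/s ≈ 66.52 km/s

Final answer:
(a) velocity at periapsis vₚ = 133 km/s
(b) orbital period T = 57.98 days
(c) velocity at apoapsis vₐ = 66.52 km/s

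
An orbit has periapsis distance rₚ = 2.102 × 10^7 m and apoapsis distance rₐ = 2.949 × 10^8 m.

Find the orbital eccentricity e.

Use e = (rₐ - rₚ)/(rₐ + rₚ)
rₚ = 2.102 × 10^7 m
rₐ = 2.949 × 10^8 m
rₐ − rₚ = 2.7388 × 10^8 m
rₐ + rₚ = 3.1592 × 10^8 m
e = (rₐ − rₚ)/(rₐ + rₚ) = 0.866928

Final answer: e = 0.8669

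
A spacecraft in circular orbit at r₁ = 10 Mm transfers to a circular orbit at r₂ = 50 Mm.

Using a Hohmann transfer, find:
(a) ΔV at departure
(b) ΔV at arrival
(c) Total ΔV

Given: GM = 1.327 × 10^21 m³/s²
r₁ = 10 Mm = 1 × 10^7 m
r₂ = 50 Mm = 5 × 10^7 m
GM = 1.327 × 10^21 m³/s²
Transfer ellipse: a_t = (r₁ + r₂)/2 = 3 × 10^7 m
Circular speed at r₁: v₁ = √(GM/r₁) = 1.15195 × 10^7 m/s
Transfer speed at r₁ (periapsis): v₁ₜ = √(GM(2/r₁ − 1/a_t)) = 1.48717 × 10^7 m/s
(a) ΔV₁ = v₁ₜ − v₁ = 3.35212 × 10^6 m/s ≈ 3352 km/s
Circular speed at r₂: v₂ = √(GM/r₂) = 5.1517 × 10^6 m/s
Transfer speed at r₂ (apoapsis): v₂ₜ = √(GM(2/r₂ − 1/a_t)) = 2.97433 × 10^6 m/s
(b) ΔV₂ = v₂ − v₂ₜ = 2.17736 × 10^6 m/s ≈ 2177 km/s
(c) ΔV_total = ΔV₁ + ΔV₂ = 5.52949 × 10^6 m/s ≈ 5529 km/s

Final answer:
(a) ΔV₁ = 3352 km/s
(b) ΔV₂ = 2177 km/s
(c) ΔV_total = 5529 km/s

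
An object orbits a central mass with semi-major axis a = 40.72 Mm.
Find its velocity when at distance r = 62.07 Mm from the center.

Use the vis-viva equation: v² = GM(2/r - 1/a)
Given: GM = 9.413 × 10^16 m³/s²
a = 40.72 Mm = 4.072 × 10^7 m
r = 62.07 Mm = 6.207 × 10^7 m
GM = 9.413 × 10^16 m³/s²
2/r − 1/a = 3.22217 × 10^-8 − 2.4558 × 10^-8 = 7.66373 × 10^-9 m⁻¹
v² = GM (2/r − 1/a) = 7.21387 × 10^8 m²/s²
v = 26858.6 m/s ≈ 26.86 km/s

Final answer: 26.86 km/s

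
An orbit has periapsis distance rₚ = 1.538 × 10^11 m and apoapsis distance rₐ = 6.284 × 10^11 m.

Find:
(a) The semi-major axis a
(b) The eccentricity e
rₚ = 1.538 × 10^11 m
rₐ = 6.284 × 10^11 m
(a) a = (rₚ + rₐ)/2 = 3.911 × 10^11 m ≈ 3.911 × 10^11 m
(b) e = (rₐ − rₚ)/(rₐ + rₚ) = (4.746 × 10^11) / (7.822 × 10^11) = 0.60675

Final answer:
(a) a = 3.911 × 10^11 m
(b) e = 0.6068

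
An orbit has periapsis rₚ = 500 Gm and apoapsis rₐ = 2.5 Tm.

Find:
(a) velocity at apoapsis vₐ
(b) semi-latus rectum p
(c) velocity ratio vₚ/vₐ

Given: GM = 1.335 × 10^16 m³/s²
rₚ = 500 Gm = 5 × 10^11 m
rₐ = 2.5 Tm = 2.5 × 10^12 m
GM = 1.335 × 10^16 m³/s²
a = (rₚ + rₐ)/2 = 1.5 × 10^12 m
e = (rₐ − rₚ)/(rₐ + rₚ) = (2 × 10^12) / (3 × 10^12) = 0.666667
(a) vₐ² = GM (2/rₐ − 1/a) = 1.335 × 10^16 × (8 × 10^-13 − 6.66667 × 10^-13) = 1780 m²/s²;  vₐ = 42.19 m/s ≈ 42.19 m/s
(b) 1 − e² = 0.555556;  p = a(1 − e²) = 1.5 × 10^12 × 0.555556 = 8.33333 × 10^11 m ≈ 833.3 Gm
(c) vₚ/vₐ = rₐ/rₚ (angular momentum) = (2.5 × 10^12) / (5 × 10^11) = 5 ≈ 5

Final answer:
(a) velocity at apoapsis vₐ = 42.19 m/s
(b) semi-latus rectum p = 833.3 Gm
(c) velocity ratio vₚ/vₐ = 5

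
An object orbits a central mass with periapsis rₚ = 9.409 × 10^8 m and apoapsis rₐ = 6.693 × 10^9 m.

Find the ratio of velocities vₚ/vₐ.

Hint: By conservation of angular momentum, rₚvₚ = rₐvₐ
rₚ = 9.409 × 10^8 m
rₐ = 6.693 × 10^9 m
rₚvₚ = rₐvₐ  ⇒  vₚ/vₐ = rₐ/rₚ
vₚ/vₐ = (6.693 × 10^9) / (9.409 × 10^8) = 7.1134

Final answer: vₚ/vₐ = 7.113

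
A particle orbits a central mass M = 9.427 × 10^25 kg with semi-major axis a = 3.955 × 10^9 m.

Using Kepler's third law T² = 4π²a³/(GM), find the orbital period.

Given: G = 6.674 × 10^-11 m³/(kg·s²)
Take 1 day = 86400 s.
M = 9.427 × 10^25 kg
GM = G × M = 6.674 × 10^-11 × 9.427 × 10^25 = 6.29158 × 10^15 m³/s²
a = 3.955 × 10^9 m
a³ = 6.18642 × 10^28 m³
T = 2π √(a³/GM) = 2π √((6.18642 × 10^28) / (6.29158 × 10^15)) = 2π × 3.13574 × 10^6 s
T = 1.97024 × 10^7 s ≈ 228 days

Final answer: 228 days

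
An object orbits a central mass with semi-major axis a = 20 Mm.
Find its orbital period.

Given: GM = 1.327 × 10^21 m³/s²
a = 20 Mm = 2 × 10^7 m
GM = 1.327 × 10^21 m³/s²
a³ = 8 × 10^21 m³
T = 2π √(a³/GM) = 2π √((8 × 10^21) / (1.327 × 10^21)) = 2π × 2.45533 s
T = 15.4273 s ≈ 15.43 seconds

Final answer: 15.43 seconds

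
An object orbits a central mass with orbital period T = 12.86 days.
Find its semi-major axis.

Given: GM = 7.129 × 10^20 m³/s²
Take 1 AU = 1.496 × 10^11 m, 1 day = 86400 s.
T = 12.86 days = 1.1111 × 10^6 s
GM = 7.129 × 10^20 m³/s²
Kepler's third law: a³ = GM T² / (4π²)
T² = 1.23455 × 10^12 s²
a³ = (7.129 × 10^20) × (1.23455 × 10^12) / (4π²) = 2.22935 × 10^31 m³
a = (a³)^(1/3) = 2.81445 × 10^10 m ≈ 0.1881 AU

Final answer: 0.1881 AU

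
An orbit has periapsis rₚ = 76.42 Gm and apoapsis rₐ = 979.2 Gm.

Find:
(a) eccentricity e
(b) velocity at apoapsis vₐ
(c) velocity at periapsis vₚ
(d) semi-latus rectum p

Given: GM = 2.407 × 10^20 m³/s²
rₚ = 76.42 Gm = 7.642 × 10^10 m
rₐ = 979.2 Gm = 9.792 × 10^11 m
GM = 2.407 × 10^20 m³/s²
a = (rₚ + rₐ)/2 = 5.2781 × 10^11 m
e = (rₐ − rₚ)/(rₐ + rₚ) = (9.0278 × 10^11) / (1.05562 × 10^12) = 0.855213
(a) e = 0.855213 ≈ 0.8552
(b) vₐ² = GM (2/rₐ − 1/a) = 2.407 × 10^20 × (2.04248 × 10^-12 − 1.89462 × 10^-12) = 3.55905 × 10^7 m²/s²;  vₐ = 5965.78 m/s ≈ 5.966 km/s
(c) vₚ² = GM (2/rₚ − 1/a) = 2.407 × 10^20 × (2.61712 × 10^-11 − 1.89462 × 10^-12) = 5.84336 × 10^9 m²/s²;  vₚ = 76441.9 m/s ≈ 76.44 km/s
(d) 1 − e² = 0.268611;  p = a(1 − e²) = 5.2781 × 10^11 × 0.268611 = 1.41775 × 10^11 m ≈ 141.8 Gm

Final answer:
(a) eccentricity e = 0.8552
(b) velocity at apoapsis vₐ = 5.966 km/s
(c) velocity at periapsis vₚ = 76.44 km/s
(d) semi-latus rectum p = 141.8 Gm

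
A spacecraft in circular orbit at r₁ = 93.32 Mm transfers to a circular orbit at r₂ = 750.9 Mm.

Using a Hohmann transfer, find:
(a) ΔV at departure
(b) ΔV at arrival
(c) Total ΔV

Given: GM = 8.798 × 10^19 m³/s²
r₁ = 93.32 Mm = 9.332 × 10^7 m
r₂ = 750.9 Mm = 7.509 × 10^8 m
GM = 8.798 × 10^19 m³/s²
Transfer ellipse: a_t = (r₁ + r₂)/2 = 4.2211 × 10^8 m
Circular speed at r₁: v₁ = √(GM/r₁) = 970967 m/s
Transfer speed at r₁ (periapsis): v₁ₜ = √(GM(2/r₁ − 1/a_t)) = 1.29504 × 10^6 m/s
(a) ΔV₁ = v₁ₜ − v₁ = 324072 m/s ≈ 324.1 km/s
Circular speed at r₂: v₂ = √(GM/r₂) = 342295 m/s
Transfer speed at r₂ (apoapsis): v₂ₜ = √(GM(2/r₂ − 1/a_t)) = 160944 m/s
(b) ΔV₂ = v₂ − v₂ₜ = 181351 m/s ≈ 181.4 km/s
(c) ΔV_total = ΔV₁ + ΔV₂ = 505423 m/s ≈ 505.4 km/s

Final answer:
(a) ΔV₁ = 324.1 km/s
(b) ΔV₂ = 181.4 km/s
(c) ΔV_total = 505.4 km/s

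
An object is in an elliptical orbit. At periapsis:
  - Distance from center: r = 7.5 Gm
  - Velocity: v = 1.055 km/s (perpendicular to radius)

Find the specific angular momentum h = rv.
r = 7.5 Gm = 7.5 × 10^9 m
v = 1.055 km/s = 1055 m/s
h = rv = 7.5 × 10^9 × 1055 = 7.9125 × 10^12 m²/s ≈ 7.912 × 10^12 m²/s

Final answer: h = 7.912 × 10^12 m²/s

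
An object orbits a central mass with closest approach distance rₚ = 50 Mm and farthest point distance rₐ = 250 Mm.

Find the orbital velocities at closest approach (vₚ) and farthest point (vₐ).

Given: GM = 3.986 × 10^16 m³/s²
rₚ = 50 Mm = 5 × 10^7 m
rₐ = 250 Mm = 2.5 × 10^8 m
GM = 3.986 × 10^16 m³/s²
a = (rₚ + rₐ)/2 = 1.5 × 10^8 m
Vis-viva: v² = GM (2/r − 1/a)
vₚ² = 3.986 × 10^16 × (4 × 10^-8 − 6.66667 × 10^-9) = 1.32867 × 10^9 m²/s²
vₚ = 36450.9 m/s ≈ 36.45 km/s
vₐ² = 3.986 × 10^16 × (8 × 10^-9 − 6.66667 × 10^-9) = 5.31467 × 10^7 m²/s²
vₐ = 7290.18 m/s ≈ 7.29 km/s

Final answer: vₚ = 36.45 km/s, vₐ = 7.29 km/s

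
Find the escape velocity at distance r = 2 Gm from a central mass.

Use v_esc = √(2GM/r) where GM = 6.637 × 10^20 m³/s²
r = 2 Gm = 2 × 10^9 m
GM = 6.637 × 10^20 m³/s²
2GM/r = 2 × (6.637 × 10^20) / (2 × 10^9) = 6.637 × 10^11 m²/s²
v_esc = √(2GM/r) = 814678 m/s ≈ 814.7 km/s

Final answer: 814.7 km/s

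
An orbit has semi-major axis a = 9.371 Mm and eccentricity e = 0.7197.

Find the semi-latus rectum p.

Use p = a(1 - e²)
a = 9.371 Mm = 9.371 × 10^6 m
e = 0.7197,  e² = 0.517968,  1 − e² = 0.482032
p = a(1 − e²) = 9.371 × 10^6 m × 0.482032 = 4.51712 × 10^6 m ≈ 4.517 Mm

Final answer: p = 4.517 Mm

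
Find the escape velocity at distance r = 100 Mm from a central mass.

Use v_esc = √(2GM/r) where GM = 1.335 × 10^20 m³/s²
r = 100 Mm = 1 × 10^8 m
GM = 1.335 × 10^20 m³/s²
2GM/r = 2 × (1.335 × 10^20) / (1 × 10^8) = 2.67 × 10^12 m²/s²
v_esc = √(2GM/r) = 1.63401 × 10^6 m/s ≈ 1634 km/s

Final answer: 1634 km/s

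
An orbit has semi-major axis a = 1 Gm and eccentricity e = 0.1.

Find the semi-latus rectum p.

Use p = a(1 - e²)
a = 1 Gm = 1 × 10^9 m
e = 0.1,  e² = 0.01,  1 − e² = 0.99
p = a(1 − e²) = 1 × 10^9 m × 0.99 = 9.9 × 10^8 m ≈ 990 Mm

Final answer: p = 990 Mm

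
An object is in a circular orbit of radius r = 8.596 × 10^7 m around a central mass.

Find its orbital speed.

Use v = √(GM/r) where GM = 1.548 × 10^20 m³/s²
r = 8.596 × 10^7 m
GM = 1.548 × 10^20 m³/s²
GM/r = (1.548 × 10^20) / (8.596 × 10^7) = 1.80084 × 10^12 m²/s²
v = √(GM/r) = 1.34195 × 10^6 m/s ≈ 1342 km/s

Final answer: 1342 km/s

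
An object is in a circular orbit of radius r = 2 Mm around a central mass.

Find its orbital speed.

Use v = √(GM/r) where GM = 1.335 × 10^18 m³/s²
r = 2 Mm = 2 × 10^6 m
GM = 1.335 × 10^18 m³/s²
GM/r = (1.335 × 10^18) / (2 × 10^6) = 6.675 × 10^11 m²/s²
v = √(GM/r) = 817007 m/s ≈ 817 km/s

Final answer: 817 km/s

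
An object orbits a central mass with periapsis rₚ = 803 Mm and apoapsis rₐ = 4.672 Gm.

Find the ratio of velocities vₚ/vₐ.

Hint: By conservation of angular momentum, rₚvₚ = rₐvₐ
rₚ = 803 Mm = 8.03 × 10^8 m
rₐ = 4.672 Gm = 4.672 × 10^9 m
rₚvₚ = rₐvₐ  ⇒  vₚ/vₐ = rₐ/rₚ
vₚ/vₐ = (4.672 × 10^9) / (8.03 × 10^8) = 5.81818

Final answer: vₚ/vₐ = 5.818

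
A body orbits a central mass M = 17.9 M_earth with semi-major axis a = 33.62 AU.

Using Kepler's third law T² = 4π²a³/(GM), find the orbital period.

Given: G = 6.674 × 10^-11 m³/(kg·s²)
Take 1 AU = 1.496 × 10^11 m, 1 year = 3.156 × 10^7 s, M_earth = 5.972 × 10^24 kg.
M = 17.9 M_earth = 1.06899 × 10^26 kg
GM = G × M = 6.674 × 10^-11 × 1.06899 × 10^26 = 7.13443 × 10^15 m³/s²
a = 33.62 AU = 5.02955 × 10^12 m
a³ = 1.2723 × 10^38 m³
T = 2π √(a³/GM) = 2π √((1.2723 × 10^38) / (7.13443 × 10^15)) = 2π × 1.33541 × 10^11 s
T = 8.39062 × 10^11 s ≈ 2.659 × 10^4 years

Final answer: 2.659 × 10^4 years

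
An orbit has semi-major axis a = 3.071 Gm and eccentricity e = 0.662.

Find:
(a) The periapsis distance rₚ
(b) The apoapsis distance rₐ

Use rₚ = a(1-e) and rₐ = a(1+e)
a = 3.071 Gm = 3.071 × 10^9 m
e = 0.662:  1 − e = 0.338,  1 + e = 1.662
(a) rₚ = a(1 − e) = 3.071 × 10^9 m × 0.338 = 1.038 × 10^9 m ≈ 1.038 Gm
(b) rₐ = a(1 + e) = 3.071 × 10^9 m × 1.662 = 5.104 × 10^9 m ≈ 5.104 Gm

Final answer:
(a) rₚ = 1.038 Gm
(b) rₐ = 5.104 Gm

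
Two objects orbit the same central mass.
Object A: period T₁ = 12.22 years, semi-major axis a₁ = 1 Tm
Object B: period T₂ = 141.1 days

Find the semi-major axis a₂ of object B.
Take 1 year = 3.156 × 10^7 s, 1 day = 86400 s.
T₁ = 12.22 years = 3.85663 × 10^8 s
T₂ = 141.1 days = 1.2191 × 10^7 s
a₁ = 1 Tm = 1 × 10^12 m
Kepler's third law: (T₂/T₁)² = (a₂/a₁)³  ⇒  a₂ = a₁ (T₂/T₁)^(2/3)
T₂/T₁ = 0.0316106
(T₂/T₁)^(2/3) = 0.0999743
a₂ = 1 × 10^12 m × 0.0999743 = 9.99743 × 10^10 m ≈ 99.97 Gm

Final answer: a₂ = 99.97 Gm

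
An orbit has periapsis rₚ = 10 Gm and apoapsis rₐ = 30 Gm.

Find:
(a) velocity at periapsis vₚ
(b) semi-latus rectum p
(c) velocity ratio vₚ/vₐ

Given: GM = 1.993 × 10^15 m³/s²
rₚ = 10 Gm = 1 × 10^10 m
rₐ = 30 Gm = 3 × 10^10 m
GM = 1.993 × 10^15 m³/s²
a = (rₚ + rₐ)/2 = 2 × 10^10 m
e = (rₐ − rₚ)/(rₐ + rₚ) = (2 × 10^10) / (4 × 10^10) = 0.5
(a) vₚ² = GM (2/rₚ − 1/a) = 1.993 × 10^15 × (2 × 10^-10 − 5 × 10^-11) = 298950 m²/s²;  vₚ = 546.763 m/s ≈ 546.8 m/s
(b) 1 − e² = 0.75;  p = a(1 − e²) = 2 × 10^10 × 0.75 = 1.5 × 10^10 m ≈ 15 Gm
(c) vₚ/vₐ = rₐ/rₚ (angular momentum) = (3 × 10^10) / (1 × 10^10) = 3 ≈ 3

Final answer:
(a) velocity at periapsis vₚ = 546.8 m/s
(b) semi-latus rectum p = 15 Gm
(c) velocity ratio vₚ/vₐ = 3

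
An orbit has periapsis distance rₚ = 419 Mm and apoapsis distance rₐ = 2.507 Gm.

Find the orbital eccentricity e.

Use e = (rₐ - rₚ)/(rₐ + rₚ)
rₚ = 419 Mm = 4.19 × 10^8 m
rₐ = 2.507 Gm = 2.507 × 10^9 m
rₐ − rₚ = 2.088 × 10^9 m
rₐ + rₚ = 2.926 × 10^9 m
e = (rₐ − rₚ)/(rₐ + rₚ) = 0.713602

Final answer: e = 0.7136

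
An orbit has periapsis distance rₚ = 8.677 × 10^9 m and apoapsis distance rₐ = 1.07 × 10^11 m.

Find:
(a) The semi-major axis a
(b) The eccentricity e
rₚ = 8.677 × 10^9 m
rₐ = 1.07 × 10^11 m
(a) a = (rₚ + rₐ)/2 = 5.78385 × 10^10 m ≈ 5.784 × 10^10 m
(b) e = (rₐ − rₚ)/(rₐ + rₚ) = (9.8323 × 10^10) / (1.15677 × 10^11) = 0.849979

Final answer:
(a) a = 5.784 × 10^10 m
(b) e = 0.85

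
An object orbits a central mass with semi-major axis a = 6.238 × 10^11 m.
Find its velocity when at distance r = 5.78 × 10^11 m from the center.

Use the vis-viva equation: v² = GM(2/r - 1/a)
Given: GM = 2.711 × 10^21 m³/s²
a = 6.238 × 10^11 m
r = 5.78 × 10^11 m
GM = 2.711 × 10^21 m³/s²
2/r − 1/a = 3.46021 × 10^-12 − 1.60308 × 10^-12 = 1.85713 × 10^-12 m⁻¹
v² = GM (2/r − 1/a) = 5.03468 × 10^9 m²/s²
v = 70955.5 m/s ≈ 70.96 km/s

Final answer: 70.96 km/s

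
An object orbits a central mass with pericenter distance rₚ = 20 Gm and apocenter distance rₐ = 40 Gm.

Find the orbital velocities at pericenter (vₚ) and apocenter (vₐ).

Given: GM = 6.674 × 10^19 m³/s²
rₚ = 20 Gm = 2 × 10^10 m
rₐ = 40 Gm = 4 × 10^10 m
GM = 6.674 × 10^19 m³/s²
a = (rₚ + rₐ)/2 = 3 × 10^10 m
Vis-viva: v² = GM (2/r − 1/a)
vₚ² = 6.674 × 10^19 × (1 × 10^-10 − 3.33333 × 10^-11) = 4.44933 × 10^9 m²/s²
vₚ = 66703.3 m/s ≈ 66.7 km/s
vₐ² = 6.674 × 10^19 × (5 × 10^-11 − 3.33333 × 10^-11) = 1.11233 × 10^9 m²/s²
vₐ = 33351.7 m/s ≈ 33.35 km/s

Final answer: vₚ = 66.7 km/s, vₐ = 33.35 km/s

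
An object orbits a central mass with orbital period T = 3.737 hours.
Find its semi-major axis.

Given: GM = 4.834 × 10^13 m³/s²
T = 3.737 hours = 13453.2 s
GM = 4.834 × 10^13 m³/s²
Kepler's third law: a³ = GM T² / (4π²)
T² = 1.80989 × 10^8 s²
a³ = (4.834 × 10^13) × (1.80989 × 10^8) / (4π²) = 2.21614 × 10^20 m³
a = (a³)^(1/3) = 6.05154 × 10^6 m ≈ 6.052 Mm

Final answer: 6.052 Mm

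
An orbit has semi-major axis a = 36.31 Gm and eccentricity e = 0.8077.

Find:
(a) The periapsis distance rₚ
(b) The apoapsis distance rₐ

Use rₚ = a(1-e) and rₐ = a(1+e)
a = 36.31 Gm = 3.631 × 10^10 m
e = 0.8077:  1 − e = 0.1923,  1 + e = 1.8077
(a) rₚ = a(1 − e) = 3.631 × 10^10 m × 0.1923 = 6.98241 × 10^9 m ≈ 6.982 Gm
(b) rₐ = a(1 + e) = 3.631 × 10^10 m × 1.8077 = 6.56376 × 10^10 m ≈ 65.64 Gm

Final answer:
(a) rₚ = 6.982 Gm
(b) rₐ = 65.64 Gm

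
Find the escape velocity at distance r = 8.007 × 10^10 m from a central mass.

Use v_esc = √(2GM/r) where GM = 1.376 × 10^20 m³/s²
r = 8.007 × 10^10 m
GM = 1.376 × 10^20 m³/s²
2GM/r = 2 × (1.376 × 10^20) / (8.007 × 10^10) = 3.43699 × 10^9 m²/s²
v_esc = √(2GM/r) = 58625.9 m/s ≈ 58.63 km/s

Final answer: 58.63 km/s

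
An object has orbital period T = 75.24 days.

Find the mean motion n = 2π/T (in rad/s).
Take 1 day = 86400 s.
T = 75.24 days = 6.50074 × 10^6 s
n = 2π / (6.50074 × 10^6 s) = 9.66534 × 10^-7 rad/s ≈ 9.665 × 10^-7 rad/s

Final answer: n = 9.665 × 10^-7 rad/s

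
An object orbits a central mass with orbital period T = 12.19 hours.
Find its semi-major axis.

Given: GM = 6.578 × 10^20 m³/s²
T = 12.19 hours = 43884 s
GM = 6.578 × 10^20 m³/s²
Kepler's third law: a³ = GM T² / (4π²)
T² = 1.92581 × 10^9 s²
a³ = (6.578 × 10^20) × (1.92581 × 10^9) / (4π²) = 3.20883 × 10^28 m³
a = (a³)^(1/3) = 3.17772 × 10^9 m ≈ 3.178 Gm

Final answer: 3.178 Gm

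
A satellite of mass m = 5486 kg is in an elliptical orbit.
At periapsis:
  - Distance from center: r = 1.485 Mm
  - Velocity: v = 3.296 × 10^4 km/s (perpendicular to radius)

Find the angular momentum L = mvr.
r = 1.485 Mm = 1.485 × 10^6 m
v = 3.296 × 10^4 km/s = 3.296 × 10^7 m/s
vr = 3.296 × 10^7 × 1.485 × 10^6 = 4.89456 × 10^13 m²/s
L = m × vr = 5486 × 4.89456 × 10^13 = 2.68516 × 10^17 kg·m²/s ≈ 2.685 × 10^17 kg·m²/s

Final answer: L = 2.685 × 10^17 kg·m²/s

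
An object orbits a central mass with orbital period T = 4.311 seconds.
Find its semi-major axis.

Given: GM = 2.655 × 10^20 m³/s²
T = 4.311 seconds
GM = 2.655 × 10^20 m³/s²
Kepler's third law: a³ = GM T² / (4π²)
T² = 18.5847 s²
a³ = (2.655 × 10^20) × 18.5847 / (4π²) = 1.24986 × 10^20 m³
a = (a³)^(1/3) = 4.99981 × 10^6 m ≈ 5 Mm

Final answer: 5 Mm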